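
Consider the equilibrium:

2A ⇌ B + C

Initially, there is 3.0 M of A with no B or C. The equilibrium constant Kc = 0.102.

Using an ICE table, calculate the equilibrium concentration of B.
[B] = 0.585 M

ICE: [A] = 3.0 − 2x, [B] = [C] = x.
Kc = x²/(3.0 − 2x)² = 0.102 ⇒ √Kc = x/(3.0 − 2x).
x = √0.102·3.0/(1 + 2√0.102) = 0.31937·3.0/1.6387 = 0.58467.
[B] = x = 0.585 M.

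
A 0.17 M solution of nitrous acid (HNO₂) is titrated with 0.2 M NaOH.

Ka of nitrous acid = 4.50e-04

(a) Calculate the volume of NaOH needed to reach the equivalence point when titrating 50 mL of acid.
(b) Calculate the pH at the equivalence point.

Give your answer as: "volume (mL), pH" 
V = 42.5 mL, pH = 8.16

(a) At equivalence: moles acid = moles base.
moles acid = 0.17 × 0.05 = 0.0085 mol; V_NaOH = 0.0085/0.2 = 0.0425 L = 42.5 mL.
(b) At equivalence, all acid → conjugate base A⁻ at [A⁻] = 0.0085/0.0925 = 0.09189 M.
Kb = Kw/Ka = 1.0e-14/4.50e-04 = 2.222e-11; [OH⁻] = √(Kb·[A⁻]) = 1.429e-06; pOH = 5.84; pH = 14 − pOH = 8.16.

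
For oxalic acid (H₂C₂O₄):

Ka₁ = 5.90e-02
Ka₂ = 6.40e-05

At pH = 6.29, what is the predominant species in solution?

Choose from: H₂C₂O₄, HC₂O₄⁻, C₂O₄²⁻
C₂O₄²⁻

pKa1 = 1.23, pKa2 = 4.19. Each pKa is the crossover between adjacent species; pH = 6.29 lies in the region where C₂O₄²⁻ predominates.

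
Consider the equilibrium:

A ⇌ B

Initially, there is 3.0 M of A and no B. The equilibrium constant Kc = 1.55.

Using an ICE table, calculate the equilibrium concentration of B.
[B] = 1.824 M

ICE: [A] = 3.0 − x, [B] = x.
Kc = x/(3.0 − x) = 1.55 ⇒ x = 1.55·3.0/(1 + 1.55) = 4.65/2.55 = 1.824.
[B] = x = 1.824 M.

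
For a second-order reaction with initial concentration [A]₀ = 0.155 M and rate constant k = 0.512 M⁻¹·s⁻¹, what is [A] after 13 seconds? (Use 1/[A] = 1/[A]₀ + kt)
0.0763 M

1/[A] = 1/[A]₀ + k·t = 1/0.155 + (0.512)·(13) = 6.4516 + 6.6560 = 13.1076
[A] = 1/13.1076 = 0.0763 M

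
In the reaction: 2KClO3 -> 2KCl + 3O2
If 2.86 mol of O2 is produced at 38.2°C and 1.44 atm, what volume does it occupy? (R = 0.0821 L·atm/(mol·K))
T = 38.2°C + 273.15 = 311.35 K
V = nRT/P = (2.86 × 0.0821 × 311.35) / 1.44
V = 50.77 L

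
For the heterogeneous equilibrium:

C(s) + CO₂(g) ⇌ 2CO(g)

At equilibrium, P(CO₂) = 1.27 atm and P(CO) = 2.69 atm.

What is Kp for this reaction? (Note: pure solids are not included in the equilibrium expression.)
K_p = 5.698

Solid C is excluded.
Kp = P(CO)²/P(CO₂) = (2.69)²/1.27 = 7.236/1.27 = 5.698.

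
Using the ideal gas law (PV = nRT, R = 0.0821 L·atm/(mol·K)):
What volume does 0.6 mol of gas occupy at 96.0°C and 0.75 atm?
T = 96.0°C + 273.15 = 369.15 K
V = nRT/P = (0.6 × 0.0821 × 369.15) / 0.75
V = 24.25 L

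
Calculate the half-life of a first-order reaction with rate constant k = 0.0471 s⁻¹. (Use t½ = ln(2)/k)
14.72 s

t½ = ln(2)/k = 0.6931/0.0471 = 14.72 s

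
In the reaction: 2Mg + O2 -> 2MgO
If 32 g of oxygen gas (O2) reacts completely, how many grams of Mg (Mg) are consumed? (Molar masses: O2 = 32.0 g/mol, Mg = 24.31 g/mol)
Moles of O2 = 32 g ÷ 32.0 g/mol = 1 mol
Mole ratio: 2 mol Mg / 1 mol O2
Moles of Mg = 1 × (2/1) = 2 mol
Mass of Mg = 2 mol × 24.31 g/mol = 48.62 g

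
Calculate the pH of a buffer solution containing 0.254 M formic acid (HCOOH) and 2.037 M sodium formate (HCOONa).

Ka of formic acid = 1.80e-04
pH = 4.65

pKa = -log(1.80e-04) = 3.74. pH = pKa + log([A⁻]/[HA]) = 3.74 + log(2.037/0.254)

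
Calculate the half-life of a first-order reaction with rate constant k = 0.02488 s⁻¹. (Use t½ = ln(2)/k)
27.86 s

t½ = ln(2)/k = 0.6931/0.02488 = 27.86 s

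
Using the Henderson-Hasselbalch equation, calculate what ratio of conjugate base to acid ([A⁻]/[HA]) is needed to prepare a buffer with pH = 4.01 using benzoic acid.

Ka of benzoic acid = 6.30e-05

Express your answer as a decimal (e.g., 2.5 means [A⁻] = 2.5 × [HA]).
[A⁻]/[HA] = 0.645

pKa = −log(6.30e-05) = 4.2007. pH = pKa + log([A⁻]/[HA]). 4.01 = 4.2007 + log(ratio). log(ratio) = 4.01 − 4.2007 = -0.1907. ratio = 10^(-0.1907) = 0.645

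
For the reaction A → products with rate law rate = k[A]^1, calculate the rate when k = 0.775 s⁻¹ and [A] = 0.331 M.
0.2565 M/s

rate = k·[A]^1 = 0.775·(0.331)^1 = 0.775·0.331 = 0.2565 M/s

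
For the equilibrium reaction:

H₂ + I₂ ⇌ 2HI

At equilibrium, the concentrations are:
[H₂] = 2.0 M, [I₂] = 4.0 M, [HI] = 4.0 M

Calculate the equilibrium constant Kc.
K_c = 2.0000

Kc = ([HI]^2) / ([H₂] × [I₂])
   = ((4.0)^2) / ((2.0)·(4.0))
   = 16 / 8 = 2.0000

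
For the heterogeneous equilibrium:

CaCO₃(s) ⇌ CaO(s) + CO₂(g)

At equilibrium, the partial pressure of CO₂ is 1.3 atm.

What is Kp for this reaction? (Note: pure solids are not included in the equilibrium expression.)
K_p = 1.3

Solids (CaCO₃, CaO) have activity 1 and are excluded.
Kp = P(CO₂) = 1.3.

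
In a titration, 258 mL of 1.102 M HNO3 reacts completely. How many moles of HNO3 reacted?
Moles = Molarity × Volume (L)
Moles = 1.102 M × 0.258 L = 0.2843 mol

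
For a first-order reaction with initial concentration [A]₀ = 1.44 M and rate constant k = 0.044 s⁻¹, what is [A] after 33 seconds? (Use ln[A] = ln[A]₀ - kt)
0.3371 M

ln[A] = ln[A]₀ - k·t = ln(1.44) - (0.044)·(33) = 0.3646 - 1.4520 = -1.0874
[A] = e^(-1.0874) = 0.3371 M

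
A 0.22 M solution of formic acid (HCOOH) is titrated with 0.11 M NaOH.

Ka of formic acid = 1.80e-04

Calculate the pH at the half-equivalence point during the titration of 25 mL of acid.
pH = pKa = 3.74

At the half-equivalence point, [HA] = [A⁻], so by Henderson–Hasselbalch pH = pKa + log(1) = pKa.
pKa = −log(1.80e-04) = 3.74.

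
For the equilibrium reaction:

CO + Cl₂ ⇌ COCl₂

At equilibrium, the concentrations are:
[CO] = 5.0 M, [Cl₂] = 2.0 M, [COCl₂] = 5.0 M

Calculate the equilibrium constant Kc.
K_c = 0.5000

Kc = ([COCl₂]) / ([CO] × [Cl₂])
   = ((5.0)) / ((5.0)·(2.0))
   = 5 / 10 = 0.5000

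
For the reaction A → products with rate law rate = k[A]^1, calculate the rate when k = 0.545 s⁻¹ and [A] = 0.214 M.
0.1166 M/s

rate = k·[A]^1 = 0.545·(0.214)^1 = 0.545·0.214 = 0.1166 M/s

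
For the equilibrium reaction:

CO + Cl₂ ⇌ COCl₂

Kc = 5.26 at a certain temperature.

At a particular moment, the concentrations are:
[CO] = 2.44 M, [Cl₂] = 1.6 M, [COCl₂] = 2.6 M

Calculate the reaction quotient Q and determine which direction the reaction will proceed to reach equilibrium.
Q = 0.666, Q < K, reaction proceeds forward (toward products)

Q = ([COCl₂]) / ([CO] × [Cl₂])
  = ((2.6)) / ((2.44)·(1.6)) = 2.6/3.904 = 0.666
Since Q = 0.666 < Kc = 5.26, the reaction proceeds forward (toward products) to reach equilibrium.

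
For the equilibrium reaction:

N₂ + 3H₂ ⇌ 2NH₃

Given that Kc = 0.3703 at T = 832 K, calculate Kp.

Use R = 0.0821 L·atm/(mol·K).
K_p = 7.94e-05

Δn = (moles gaseous products) − (moles gaseous reactants) = -2
T = 832 K; RT = 0.0821 × 832 = 68.3072
Kp = Kc·(RT)^Δn = 0.3703 × (68.3072)^-2 = 0.3703 × 0.000214322 = 7.94e-05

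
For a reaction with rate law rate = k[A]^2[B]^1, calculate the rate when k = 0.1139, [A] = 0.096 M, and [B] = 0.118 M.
0.0001239 M/s

rate = k·[A]^2·[B]^1 = 0.1139·(0.096)^2·(0.118)^1 = 0.1139·0.009216·0.118 = 0.0001239 M/s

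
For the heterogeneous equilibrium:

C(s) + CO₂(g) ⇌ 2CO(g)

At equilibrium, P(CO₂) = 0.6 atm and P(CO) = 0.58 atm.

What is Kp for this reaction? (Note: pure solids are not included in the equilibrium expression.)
K_p = 0.561

Solid C is excluded.
Kp = P(CO)²/P(CO₂) = (0.58)²/0.6 = 0.3364/0.6 = 0.561.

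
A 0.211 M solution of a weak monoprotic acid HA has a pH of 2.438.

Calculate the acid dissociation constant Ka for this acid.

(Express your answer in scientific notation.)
K_a = 6.42e-05

[H⁺] = 10^(−pH) = 10^(−2.438) = 3.648e-03 M. For HA ⇌ H⁺ + A⁻, Ka = x²/(C − x) = (3.648e-03)²/(0.211 − 3.648e-03) = 6.42e-05.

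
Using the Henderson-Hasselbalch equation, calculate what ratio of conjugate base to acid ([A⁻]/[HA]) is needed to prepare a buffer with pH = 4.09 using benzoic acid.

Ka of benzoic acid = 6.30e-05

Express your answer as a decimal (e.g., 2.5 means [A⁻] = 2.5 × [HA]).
[A⁻]/[HA] = 0.775

pKa = −log(6.30e-05) = 4.2007. pH = pKa + log([A⁻]/[HA]). 4.09 = 4.2007 + log(ratio). log(ratio) = 4.09 − 4.2007 = -0.1107. ratio = 10^(-0.1107) = 0.775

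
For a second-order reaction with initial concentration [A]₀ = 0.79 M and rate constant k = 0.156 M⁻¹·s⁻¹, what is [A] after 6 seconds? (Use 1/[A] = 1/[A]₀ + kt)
0.4542 M

1/[A] = 1/[A]₀ + k·t = 1/0.79 + (0.156)·(6) = 1.2658 + 0.9360 = 2.2018
[A] = 1/2.2018 = 0.4542 M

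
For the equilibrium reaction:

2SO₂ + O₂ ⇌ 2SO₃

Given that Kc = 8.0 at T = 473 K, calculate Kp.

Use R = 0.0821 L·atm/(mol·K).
K_p = 0.2060

Δn = (moles gaseous products) − (moles gaseous reactants) = -1
T = 473 K; RT = 0.0821 × 473 = 38.8333
Kp = Kc·(RT)^Δn = 8.0 × (38.8333)^-1 = 8.0 × 0.0257511 = 0.2060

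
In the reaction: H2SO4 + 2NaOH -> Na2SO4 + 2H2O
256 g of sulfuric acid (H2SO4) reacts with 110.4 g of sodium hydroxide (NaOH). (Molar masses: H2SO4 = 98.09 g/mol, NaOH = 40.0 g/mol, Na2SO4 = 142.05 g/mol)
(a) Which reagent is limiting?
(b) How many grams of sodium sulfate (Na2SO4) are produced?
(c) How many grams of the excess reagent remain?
(a) NaOH, (b) 196 g, (c) 120.6 g

Moles of H2SO4 = 256 g ÷ 98.09 g/mol = 2.60985 mol
Moles of NaOH = 110.4 g ÷ 40.0 g/mol = 2.76 mol
Moles ÷ coefficient: H2SO4: 2.60985/1 = 2.61, NaOH: 2.76/2 = 1.38
(a) NaOH has the smaller value, so NaOH is the limiting reagent.
(b) Moles of Na2SO4 = 2.76 mol NaOH × (1/2) = 1.38 mol; mass = 1.38 mol × 142.05 g/mol = 196 g
(c) H2SO4 consumed = 2.76 × (1/2) = 1.38 mol; remaining = 2.60985 − 1.38 = 1.22985 mol; mass = 1.22985 mol × 98.09 g/mol = 120.6 g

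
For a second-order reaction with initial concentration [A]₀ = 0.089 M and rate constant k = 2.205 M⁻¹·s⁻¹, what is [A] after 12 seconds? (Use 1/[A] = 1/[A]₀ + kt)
0.0265 M

1/[A] = 1/[A]₀ + k·t = 1/0.089 + (2.205)·(12) = 11.2360 + 26.4600 = 37.6960
[A] = 1/37.6960 = 0.0265 M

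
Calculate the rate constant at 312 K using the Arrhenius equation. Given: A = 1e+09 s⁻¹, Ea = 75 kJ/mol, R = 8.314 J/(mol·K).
2.77e-04 s⁻¹

k = A·exp(-Ea/(R·T)) = 1e+09·exp(-75000/(8.314·312)) = 1e+09·exp(-28.9132) = 1e+09·2.7742e-13 = 2.77e-04 s⁻¹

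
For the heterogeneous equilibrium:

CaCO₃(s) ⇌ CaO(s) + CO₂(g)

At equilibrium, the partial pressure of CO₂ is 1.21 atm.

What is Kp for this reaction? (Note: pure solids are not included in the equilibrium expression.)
K_p = 1.21

Solids (CaCO₃, CaO) have activity 1 and are excluded.
Kp = P(CO₂) = 1.21.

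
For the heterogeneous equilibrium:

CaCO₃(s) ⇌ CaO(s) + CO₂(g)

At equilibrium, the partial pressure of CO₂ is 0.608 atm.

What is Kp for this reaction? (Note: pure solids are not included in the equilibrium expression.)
K_p = 0.608

Solids (CaCO₃, CaO) have activity 1 and are excluded.
Kp = P(CO₂) = 0.608.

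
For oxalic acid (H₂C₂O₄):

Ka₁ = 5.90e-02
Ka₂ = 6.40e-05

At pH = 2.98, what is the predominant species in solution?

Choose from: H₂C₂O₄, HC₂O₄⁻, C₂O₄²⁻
HC₂O₄⁻

pKa1 = 1.23, pKa2 = 4.19. Each pKa is the crossover between adjacent species; pH = 2.98 lies in the region where HC₂O₄⁻ predominates.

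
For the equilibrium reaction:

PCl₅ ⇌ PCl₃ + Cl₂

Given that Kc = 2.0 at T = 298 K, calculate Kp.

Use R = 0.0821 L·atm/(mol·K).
K_p = 48.9316

Δn = (moles gaseous products) − (moles gaseous reactants) = 1
T = 298 K; RT = 0.0821 × 298 = 24.4658
Kp = Kc·(RT)^Δn = 2.0 × (24.4658)^1 = 2.0 × 24.4658 = 48.9316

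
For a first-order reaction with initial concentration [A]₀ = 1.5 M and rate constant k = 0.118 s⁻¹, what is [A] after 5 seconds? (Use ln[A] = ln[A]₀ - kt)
0.8315 M

ln[A] = ln[A]₀ - k·t = ln(1.5) - (0.118)·(5) = 0.4055 - 0.5900 = -0.1845
[A] = e^(-0.1845) = 0.8315 M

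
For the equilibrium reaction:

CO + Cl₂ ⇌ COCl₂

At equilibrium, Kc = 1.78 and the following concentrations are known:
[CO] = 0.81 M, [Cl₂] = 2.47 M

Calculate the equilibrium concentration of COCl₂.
[COCl₂] = 3.5612 M

Kc = ([COCl₂]) / ([CO] × [Cl₂]) = 1.78
[COCl₂]^1 = Kc · (reactant terms)/(other product terms) = 1.78 · 2.0007 / 1 = 3.5612
[COCl₂] = 3.5612 M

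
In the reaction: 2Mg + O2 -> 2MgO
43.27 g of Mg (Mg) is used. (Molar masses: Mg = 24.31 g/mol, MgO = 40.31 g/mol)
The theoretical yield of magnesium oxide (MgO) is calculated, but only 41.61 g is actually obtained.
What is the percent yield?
Moles of Mg = 43.27 g ÷ 24.31 g/mol = 1.77993 mol
Mole ratio: 2 mol MgO / 2 mol Mg
Moles of MgO = 1.77993 × (2/2) = 1.77993 mol
Theoretical yield = 1.77993 mol × 40.31 g/mol = 71.749 g
Actual yield = 41.61 g
Percent yield = (41.61 / 71.749) × 100% = 58.0%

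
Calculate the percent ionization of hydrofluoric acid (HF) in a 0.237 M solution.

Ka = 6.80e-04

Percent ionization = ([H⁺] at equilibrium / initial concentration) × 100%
Percent ionization = 5.21%

Let x = [H⁺]. Ka = x²/(C - x) ⇒ x² + (6.80e-04)x - (6.80e-04)(0.237) = 0. x = 1.2359e-02. Percent = (1.2359e-02/0.237) × 100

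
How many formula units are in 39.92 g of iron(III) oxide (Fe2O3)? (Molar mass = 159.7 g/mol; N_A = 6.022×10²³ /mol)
Moles = 39.92 g ÷ 159.7 g/mol = 0.249969 mol
Formula units = 0.249969 mol × 6.022×10²³ /mol = 1.505e+23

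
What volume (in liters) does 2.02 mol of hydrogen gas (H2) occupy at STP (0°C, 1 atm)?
At STP, 1 mol of gas occupies 22.4 L
Volume = 2.02 mol × 22.4 L/mol = 45.25 L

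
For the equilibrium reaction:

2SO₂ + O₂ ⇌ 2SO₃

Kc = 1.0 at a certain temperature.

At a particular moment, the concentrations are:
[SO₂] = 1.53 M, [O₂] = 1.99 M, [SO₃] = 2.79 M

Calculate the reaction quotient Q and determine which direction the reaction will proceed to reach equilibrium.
Q = 1.671, Q > K, reaction proceeds reverse (toward reactants)

Q = ([SO₃]^2) / ([SO₂]^2 × [O₂])
  = ((2.79)^2) / ((1.53)^2·(1.99)) = 7.7841/4.6584 = 1.671
Since Q = 1.671 > Kc = 1.0, the reaction proceeds reverse (toward reactants) to reach equilibrium.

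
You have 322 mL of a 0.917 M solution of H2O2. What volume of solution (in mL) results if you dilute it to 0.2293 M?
Using M₁V₁ = M₂V₂:
0.917 × 322 = 0.2293 × V₂
V₂ = (0.917 × 322) / 0.2293 = 1288 mL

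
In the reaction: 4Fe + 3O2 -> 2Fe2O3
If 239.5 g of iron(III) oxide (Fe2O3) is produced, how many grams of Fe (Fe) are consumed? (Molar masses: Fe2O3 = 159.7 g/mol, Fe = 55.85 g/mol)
Moles of Fe2O3 = 239.5 g ÷ 159.7 g/mol = 1.49969 mol
Mole ratio: 4 mol Fe / 2 mol Fe2O3
Moles of Fe = 1.49969 × (4/2) = 2.99937 mol
Mass of Fe = 2.99937 mol × 55.85 g/mol = 167.5 g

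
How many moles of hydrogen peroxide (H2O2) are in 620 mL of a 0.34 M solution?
Moles = Molarity × Volume (L)
Moles = 0.34 M × 0.62 L = 0.2108 mol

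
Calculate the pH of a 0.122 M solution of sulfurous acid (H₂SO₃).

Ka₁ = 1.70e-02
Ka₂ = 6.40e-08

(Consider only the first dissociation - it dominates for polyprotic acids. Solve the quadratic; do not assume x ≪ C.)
pH = 1.42

x² + Ka₁·x − Ka₁·C = 0 with Ka₁ = 1.70e-02, C = 0.122.
x = (−Ka₁ + √(Ka₁² + 4·Ka₁·C))/2 = 3.7828e-02 M, so pH = 1.42.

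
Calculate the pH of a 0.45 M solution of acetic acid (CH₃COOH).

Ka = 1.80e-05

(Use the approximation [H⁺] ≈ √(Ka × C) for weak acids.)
pH = 2.55

[H⁺] = √(Ka × C) = √(1.80e-05 × 0.45) = 2.8460e-03. pH = -log(2.8460e-03)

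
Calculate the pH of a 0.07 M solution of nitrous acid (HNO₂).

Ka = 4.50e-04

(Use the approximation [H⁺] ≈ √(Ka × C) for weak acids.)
pH = 2.25

[H⁺] = √(Ka × C) = √(4.50e-04 × 0.07) = 5.6125e-03. pH = -log(5.6125e-03)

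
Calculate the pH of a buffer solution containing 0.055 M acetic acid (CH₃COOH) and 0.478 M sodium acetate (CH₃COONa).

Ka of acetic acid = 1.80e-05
pH = 5.68

pKa = -log(1.80e-05) = 4.74. pH = pKa + log([A⁻]/[HA]) = 4.74 + log(0.478/0.055)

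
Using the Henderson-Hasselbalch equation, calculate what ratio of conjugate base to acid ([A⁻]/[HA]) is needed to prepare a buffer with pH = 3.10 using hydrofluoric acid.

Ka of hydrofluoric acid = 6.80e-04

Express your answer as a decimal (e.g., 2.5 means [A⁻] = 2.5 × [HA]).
[A⁻]/[HA] = 0.856

pKa = −log(6.80e-04) = 3.1675. pH = pKa + log([A⁻]/[HA]). 3.10 = 3.1675 + log(ratio). log(ratio) = 3.10 − 3.1675 = -0.0675. ratio = 10^(-0.0675) = 0.856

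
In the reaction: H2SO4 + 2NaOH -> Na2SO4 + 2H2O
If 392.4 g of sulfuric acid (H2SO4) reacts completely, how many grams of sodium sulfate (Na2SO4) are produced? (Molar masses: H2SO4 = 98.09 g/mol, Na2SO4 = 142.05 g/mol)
Moles of H2SO4 = 392.4 g ÷ 98.09 g/mol = 4.00041 mol
Mole ratio: 1 mol Na2SO4 / 1 mol H2SO4
Moles of Na2SO4 = 4.00041 × (1/1) = 4.00041 mol
Mass of Na2SO4 = 4.00041 mol × 142.05 g/mol = 568.3 g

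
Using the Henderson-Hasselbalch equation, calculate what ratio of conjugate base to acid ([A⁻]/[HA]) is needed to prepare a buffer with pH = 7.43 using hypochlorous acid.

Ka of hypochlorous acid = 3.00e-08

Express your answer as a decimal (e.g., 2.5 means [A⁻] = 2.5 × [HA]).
[A⁻]/[HA] = 0.807

pKa = −log(3.00e-08) = 7.5229. pH = pKa + log([A⁻]/[HA]). 7.43 = 7.5229 + log(ratio). log(ratio) = 7.43 − 7.5229 = -0.0929. ratio = 10^(-0.0929) = 0.807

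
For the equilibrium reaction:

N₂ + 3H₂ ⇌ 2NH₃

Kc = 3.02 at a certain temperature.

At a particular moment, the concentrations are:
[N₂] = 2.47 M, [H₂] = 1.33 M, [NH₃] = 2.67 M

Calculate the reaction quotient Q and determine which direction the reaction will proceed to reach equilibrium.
Q = 1.227, Q < K, reaction proceeds forward (toward products)

Q = ([NH₃]^2) / ([N₂] × [H₂]^3)
  = ((2.67)^2) / ((2.47)·(1.33)^3) = 7.1289/5.811 = 1.227
Since Q = 1.227 < Kc = 3.02, the reaction proceeds forward (toward products) to reach equilibrium.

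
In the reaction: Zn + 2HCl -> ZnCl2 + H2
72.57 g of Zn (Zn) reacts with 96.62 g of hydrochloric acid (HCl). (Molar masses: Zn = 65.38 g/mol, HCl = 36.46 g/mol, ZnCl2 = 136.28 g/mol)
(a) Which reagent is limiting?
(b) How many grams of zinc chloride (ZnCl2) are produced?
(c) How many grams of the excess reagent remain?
(a) Zn, (b) 151.3 g, (c) 15.68 g

Moles of Zn = 72.57 g ÷ 65.38 g/mol = 1.10997 mol
Moles of HCl = 96.62 g ÷ 36.46 g/mol = 2.65003 mol
Moles ÷ coefficient: Zn: 1.10997/1 = 1.11, HCl: 2.65003/2 = 1.325
(a) Zn has the smaller value, so Zn is the limiting reagent.
(b) Moles of ZnCl2 = 1.10997 mol Zn × (1/1) = 1.10997 mol; mass = 1.10997 mol × 136.28 g/mol = 151.3 g
(c) HCl consumed = 1.10997 × (2/1) = 2.21994 mol; remaining = 2.65003 − 2.21994 = 0.430082 mol; mass = 0.430082 mol × 36.46 g/mol = 15.68 g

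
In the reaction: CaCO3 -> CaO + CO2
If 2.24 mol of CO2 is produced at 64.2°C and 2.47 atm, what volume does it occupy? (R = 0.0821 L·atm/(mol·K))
T = 64.2°C + 273.15 = 337.35 K
V = nRT/P = (2.24 × 0.0821 × 337.35) / 2.47
V = 25.12 L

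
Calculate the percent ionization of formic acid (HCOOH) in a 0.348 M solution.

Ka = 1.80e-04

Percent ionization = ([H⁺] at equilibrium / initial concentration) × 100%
Percent ionization = 2.25%

Let x = [H⁺]. Ka = x²/(C - x) ⇒ x² + (1.80e-04)x - (1.80e-04)(0.348) = 0. x = 7.8251e-03. Percent = (7.8251e-03/0.348) × 100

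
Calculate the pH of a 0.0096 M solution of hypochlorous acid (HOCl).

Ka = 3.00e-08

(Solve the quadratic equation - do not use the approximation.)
pH = 4.77

x² + Ka×x - Ka×C = 0. Using quadratic formula: [H⁺] = 1.6956e-05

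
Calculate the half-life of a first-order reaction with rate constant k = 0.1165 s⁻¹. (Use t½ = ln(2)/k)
5.95 s

t½ = ln(2)/k = 0.6931/0.1165 = 5.95 s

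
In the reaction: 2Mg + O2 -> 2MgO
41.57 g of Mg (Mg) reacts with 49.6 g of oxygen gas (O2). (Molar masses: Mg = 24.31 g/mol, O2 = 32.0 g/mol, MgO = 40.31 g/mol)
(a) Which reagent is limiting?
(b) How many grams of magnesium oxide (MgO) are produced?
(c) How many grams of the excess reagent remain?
(a) Mg, (b) 68.93 g, (c) 22.24 g

Moles of Mg = 41.57 g ÷ 24.31 g/mol = 1.71 mol
Moles of O2 = 49.6 g ÷ 32.0 g/mol = 1.55 mol
Moles ÷ coefficient: Mg: 1.71/2 = 0.855, O2: 1.55/1 = 1.55
(a) Mg has the smaller value, so Mg is the limiting reagent.
(b) Moles of MgO = 1.71 mol Mg × (2/2) = 1.71 mol; mass = 1.71 mol × 40.31 g/mol = 68.93 g
(c) O2 consumed = 1.71 × (1/2) = 0.854998 mol; remaining = 1.55 − 0.854998 = 0.695002 mol; mass = 0.695002 mol × 32.0 g/mol = 22.24 g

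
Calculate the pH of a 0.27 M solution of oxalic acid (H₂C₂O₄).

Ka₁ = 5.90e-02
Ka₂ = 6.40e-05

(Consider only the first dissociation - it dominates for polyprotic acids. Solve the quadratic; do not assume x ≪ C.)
pH = 1.00

x² + Ka₁·x − Ka₁·C = 0 with Ka₁ = 5.90e-02, C = 0.27.
x = (−Ka₁ + √(Ka₁² + 4·Ka₁·C))/2 = 1.0012e-01 M, so pH = 1.00.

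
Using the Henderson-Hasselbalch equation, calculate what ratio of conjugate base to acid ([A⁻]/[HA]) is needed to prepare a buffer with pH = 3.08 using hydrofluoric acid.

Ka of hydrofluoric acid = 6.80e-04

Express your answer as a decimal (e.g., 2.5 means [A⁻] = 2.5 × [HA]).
[A⁻]/[HA] = 0.818

pKa = −log(6.80e-04) = 3.1675. pH = pKa + log([A⁻]/[HA]). 3.08 = 3.1675 + log(ratio). log(ratio) = 3.08 − 3.1675 = -0.0875. ratio = 10^(-0.0875) = 0.818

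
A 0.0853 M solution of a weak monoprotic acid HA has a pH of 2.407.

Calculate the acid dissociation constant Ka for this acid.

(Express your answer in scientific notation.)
K_a = 1.89e-04

[H⁺] = 10^(−pH) = 10^(−2.407) = 3.917e-03 M. For HA ⇌ H⁺ + A⁻, Ka = x²/(C − x) = (3.917e-03)²/(0.0853 − 3.917e-03) = 1.89e-04.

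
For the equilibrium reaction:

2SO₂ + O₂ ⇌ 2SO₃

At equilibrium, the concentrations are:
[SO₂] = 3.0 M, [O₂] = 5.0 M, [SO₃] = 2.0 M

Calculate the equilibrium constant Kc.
K_c = 0.0889

Kc = ([SO₃]^2) / ([SO₂]^2 × [O₂])
   = ((2.0)^2) / ((3.0)^2·(5.0))
   = 4 / 45 = 0.0889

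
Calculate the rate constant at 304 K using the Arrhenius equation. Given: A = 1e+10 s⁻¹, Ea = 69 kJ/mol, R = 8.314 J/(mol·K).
1.39e-02 s⁻¹

k = A·exp(-Ea/(R·T)) = 1e+10·exp(-69000/(8.314·304)) = 1e+10·exp(-27.3002) = 1e+10·1.3921e-12 = 1.39e-02 s⁻¹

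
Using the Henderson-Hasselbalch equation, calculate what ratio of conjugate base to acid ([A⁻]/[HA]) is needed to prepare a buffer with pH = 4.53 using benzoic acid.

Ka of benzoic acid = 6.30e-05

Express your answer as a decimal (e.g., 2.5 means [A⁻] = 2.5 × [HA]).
[A⁻]/[HA] = 2.135

pKa = −log(6.30e-05) = 4.2007. pH = pKa + log([A⁻]/[HA]). 4.53 = 4.2007 + log(ratio). log(ratio) = 4.53 − 4.2007 = 0.3293. ratio = 10^(0.3293) = 2.135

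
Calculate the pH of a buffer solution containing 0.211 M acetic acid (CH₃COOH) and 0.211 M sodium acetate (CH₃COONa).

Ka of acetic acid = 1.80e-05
pH = 4.74

pKa = -log(1.80e-05) = 4.74. pH = pKa + log([A⁻]/[HA]) = 4.74 + log(0.211/0.211)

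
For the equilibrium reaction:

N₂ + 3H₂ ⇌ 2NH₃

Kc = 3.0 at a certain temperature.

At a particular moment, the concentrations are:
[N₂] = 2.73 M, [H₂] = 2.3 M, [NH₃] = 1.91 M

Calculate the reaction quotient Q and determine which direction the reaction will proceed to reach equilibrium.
Q = 0.110, Q < K, reaction proceeds forward (toward products)

Q = ([NH₃]^2) / ([N₂] × [H₂]^3)
  = ((1.91)^2) / ((2.73)·(2.3)^3) = 3.6481/33.216 = 0.1098
Since Q = 0.1098 < Kc = 3.0, the reaction proceeds forward (toward products) to reach equilibrium.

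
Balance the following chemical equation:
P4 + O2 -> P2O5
Balanced equation:
P4 + 5O2 -> 2P2O5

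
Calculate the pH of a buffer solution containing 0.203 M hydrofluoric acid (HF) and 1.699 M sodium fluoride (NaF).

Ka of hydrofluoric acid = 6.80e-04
pH = 4.09

pKa = -log(6.80e-04) = 3.17. pH = pKa + log([A⁻]/[HA]) = 3.17 + log(1.699/0.203)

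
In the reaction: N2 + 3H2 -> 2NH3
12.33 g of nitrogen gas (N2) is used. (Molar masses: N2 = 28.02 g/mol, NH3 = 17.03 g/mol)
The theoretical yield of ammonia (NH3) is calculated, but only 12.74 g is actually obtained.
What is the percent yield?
Moles of N2 = 12.33 g ÷ 28.02 g/mol = 0.440043 mol
Mole ratio: 2 mol NH3 / 1 mol N2
Moles of NH3 = 0.440043 × (2/1) = 0.880086 mol
Theoretical yield = 0.880086 mol × 17.03 g/mol = 14.988 g
Actual yield = 12.74 g
Percent yield = (12.74 / 14.988) × 100% = 85.0%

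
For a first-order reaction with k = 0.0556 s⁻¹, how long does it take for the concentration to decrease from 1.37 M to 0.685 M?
12.47 s

From ln[A] = ln[A]₀ - k·t: t = ln([A]₀/[A])/k = ln(1.37/0.685)/0.0556 = ln(2.0000)/0.0556 = 0.6931/0.0556 = 12.47 s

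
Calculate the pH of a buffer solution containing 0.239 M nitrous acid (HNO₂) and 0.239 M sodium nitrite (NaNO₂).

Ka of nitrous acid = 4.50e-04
pH = 3.35

pKa = -log(4.50e-04) = 3.35. pH = pKa + log([A⁻]/[HA]) = 3.35 + log(0.239/0.239)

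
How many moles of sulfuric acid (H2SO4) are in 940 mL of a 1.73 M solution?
Moles = Molarity × Volume (L)
Moles = 1.73 M × 0.94 L = 1.626 mol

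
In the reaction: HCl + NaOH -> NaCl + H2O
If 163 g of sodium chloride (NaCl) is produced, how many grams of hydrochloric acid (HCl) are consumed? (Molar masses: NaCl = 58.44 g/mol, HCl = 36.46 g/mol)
Moles of NaCl = 163 g ÷ 58.44 g/mol = 2.78919 mol
Mole ratio: 1 mol HCl / 1 mol NaCl
Moles of HCl = 2.78919 × (1/1) = 2.78919 mol
Mass of HCl = 2.78919 mol × 36.46 g/mol = 101.7 g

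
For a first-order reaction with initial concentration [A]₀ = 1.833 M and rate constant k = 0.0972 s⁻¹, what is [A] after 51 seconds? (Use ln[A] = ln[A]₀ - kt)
0.0129 M

ln[A] = ln[A]₀ - k·t = ln(1.833) - (0.0972)·(51) = 0.6060 - 4.9572 = -4.3512
[A] = e^(-4.3512) = 0.0129 M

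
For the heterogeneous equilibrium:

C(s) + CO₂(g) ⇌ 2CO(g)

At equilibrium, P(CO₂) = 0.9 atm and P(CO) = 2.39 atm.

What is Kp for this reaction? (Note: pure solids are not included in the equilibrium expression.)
K_p = 6.347

Solid C is excluded.
Kp = P(CO)²/P(CO₂) = (2.39)²/0.9 = 5.712/0.9 = 6.347.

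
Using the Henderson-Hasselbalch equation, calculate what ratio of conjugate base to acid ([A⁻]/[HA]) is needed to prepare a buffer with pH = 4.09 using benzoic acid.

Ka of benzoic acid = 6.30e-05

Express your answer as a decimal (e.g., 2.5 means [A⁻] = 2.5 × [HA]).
[A⁻]/[HA] = 0.775

pKa = −log(6.30e-05) = 4.2007. pH = pKa + log([A⁻]/[HA]). 4.09 = 4.2007 + log(ratio). log(ratio) = 4.09 − 4.2007 = -0.1107. ratio = 10^(-0.1107) = 0.775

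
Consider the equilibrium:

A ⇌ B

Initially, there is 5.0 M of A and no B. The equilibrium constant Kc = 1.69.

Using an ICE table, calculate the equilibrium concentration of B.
[B] = 3.141 M

ICE: [A] = 5.0 − x, [B] = x.
Kc = x/(5.0 − x) = 1.69 ⇒ x = 1.69·5.0/(1 + 1.69) = 8.45/2.69 = 3.141.
[B] = x = 3.141 M.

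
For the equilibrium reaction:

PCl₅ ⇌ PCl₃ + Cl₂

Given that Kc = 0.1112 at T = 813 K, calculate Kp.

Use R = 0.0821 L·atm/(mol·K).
K_p = 7.4223

Δn = (moles gaseous products) − (moles gaseous reactants) = 1
T = 813 K; RT = 0.0821 × 813 = 66.7473
Kp = Kc·(RT)^Δn = 0.1112 × (66.7473)^1 = 0.1112 × 66.7473 = 7.4223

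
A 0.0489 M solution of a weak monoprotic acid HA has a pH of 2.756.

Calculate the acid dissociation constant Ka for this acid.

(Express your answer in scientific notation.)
K_a = 6.52e-05

[H⁺] = 10^(−pH) = 10^(−2.756) = 1.754e-03 M. For HA ⇌ H⁺ + A⁻, Ka = x²/(C − x) = (1.754e-03)²/(0.0489 − 1.754e-03) = 6.52e-05.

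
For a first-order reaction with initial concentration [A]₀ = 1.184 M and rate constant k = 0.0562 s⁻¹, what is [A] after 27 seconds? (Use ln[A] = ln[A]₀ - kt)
0.2596 M

ln[A] = ln[A]₀ - k·t = ln(1.184) - (0.0562)·(27) = 0.1689 - 1.5174 = -1.3485
[A] = e^(-1.3485) = 0.2596 M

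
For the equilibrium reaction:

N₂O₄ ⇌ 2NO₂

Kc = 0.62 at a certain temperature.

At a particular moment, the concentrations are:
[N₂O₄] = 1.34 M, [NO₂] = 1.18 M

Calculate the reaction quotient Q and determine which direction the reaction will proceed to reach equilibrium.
Q = 1.039, Q > K, reaction proceeds reverse (toward reactants)

Q = ([NO₂]^2) / ([N₂O₄])
  = ((1.18)^2) / ((1.34)) = 1.3924/1.34 = 1.039
Since Q = 1.039 > Kc = 0.62, the reaction proceeds reverse (toward reactants) to reach equilibrium.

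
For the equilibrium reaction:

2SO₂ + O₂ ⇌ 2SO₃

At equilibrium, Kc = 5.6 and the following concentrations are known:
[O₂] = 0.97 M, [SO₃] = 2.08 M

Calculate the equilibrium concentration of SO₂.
[SO₂] = 0.8924 M

Kc = ([SO₃]^2) / ([SO₂]^2 × [O₂]) = 5.6
[SO₂]^2 = (product terms)/(Kc · other reactant terms) = 4.3264 / (5.6 · 0.97) = 0.79647
[SO₂] = (0.79647)^(1/2) = 0.8924 M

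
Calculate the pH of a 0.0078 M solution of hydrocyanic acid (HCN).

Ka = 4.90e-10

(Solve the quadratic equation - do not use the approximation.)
pH = 5.71

x² + Ka×x - Ka×C = 0. Using quadratic formula: [H⁺] = 1.9547e-06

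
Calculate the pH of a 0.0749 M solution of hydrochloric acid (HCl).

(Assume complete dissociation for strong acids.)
pH = 1.13

[H⁺] = 0.0749 M for strong acid. pH = -log[H⁺] = -log(0.0749)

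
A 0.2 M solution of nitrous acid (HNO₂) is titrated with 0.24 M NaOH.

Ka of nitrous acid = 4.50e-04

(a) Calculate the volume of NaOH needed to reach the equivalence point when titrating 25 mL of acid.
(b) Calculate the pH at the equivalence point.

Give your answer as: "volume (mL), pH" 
V = 20.8 mL, pH = 8.19

(a) At equivalence: moles acid = moles base.
moles acid = 0.2 × 0.025 = 0.005 mol; V_NaOH = 0.005/0.24 = 0.02083 L = 20.8 mL.
(b) At equivalence, all acid → conjugate base A⁻ at [A⁻] = 0.005/0.04583 = 0.1091 M.
Kb = Kw/Ka = 1.0e-14/4.50e-04 = 2.222e-11; [OH⁻] = √(Kb·[A⁻]) = 1.557e-06; pOH = 5.81; pH = 14 − pOH = 8.19.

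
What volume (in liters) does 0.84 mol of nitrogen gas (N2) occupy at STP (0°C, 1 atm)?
At STP, 1 mol of gas occupies 22.4 L
Volume = 0.84 mol × 22.4 L/mol = 18.82 L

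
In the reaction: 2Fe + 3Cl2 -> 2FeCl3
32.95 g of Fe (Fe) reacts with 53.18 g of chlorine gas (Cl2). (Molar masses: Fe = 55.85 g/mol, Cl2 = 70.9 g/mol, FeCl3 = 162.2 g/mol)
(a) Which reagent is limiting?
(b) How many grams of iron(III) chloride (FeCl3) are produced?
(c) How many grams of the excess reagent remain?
(a) Cl2, (b) 81.11 g, (c) 5.022 g

Moles of Fe = 32.95 g ÷ 55.85 g/mol = 0.589973 mol
Moles of Cl2 = 53.18 g ÷ 70.9 g/mol = 0.750071 mol
Moles ÷ coefficient: Fe: 0.589973/2 = 0.295, Cl2: 0.750071/3 = 0.25
(a) Cl2 has the smaller value, so Cl2 is the limiting reagent.
(b) Moles of FeCl3 = 0.750071 mol Cl2 × (2/3) = 0.500047 mol; mass = 0.500047 mol × 162.2 g/mol = 81.11 g
(c) Fe consumed = 0.750071 × (2/3) = 0.500047 mol; remaining = 0.589973 − 0.500047 = 0.0899261 mol; mass = 0.0899261 mol × 55.85 g/mol = 5.022 g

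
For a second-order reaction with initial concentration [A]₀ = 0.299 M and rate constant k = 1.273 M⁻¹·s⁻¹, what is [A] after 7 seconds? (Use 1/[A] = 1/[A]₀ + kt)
0.0816 M

1/[A] = 1/[A]₀ + k·t = 1/0.299 + (1.273)·(7) = 3.3445 + 8.9110 = 12.2555
[A] = 1/12.2555 = 0.0816 M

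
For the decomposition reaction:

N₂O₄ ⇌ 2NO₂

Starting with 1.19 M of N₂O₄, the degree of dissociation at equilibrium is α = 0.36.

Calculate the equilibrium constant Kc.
K_c = 0.9639

x = α·[A]₀ = 0.36 × 1.19 = 0.4284 M dissociated.
At eq: [N₂O₄] = 1.19 − 0.4284 = 0.7616 M; [NO₂] = 2x = 0.8568 M.
Kc = [NO₂]²/[N₂O₄] = (0.8568)²/0.7616 = 0.9639.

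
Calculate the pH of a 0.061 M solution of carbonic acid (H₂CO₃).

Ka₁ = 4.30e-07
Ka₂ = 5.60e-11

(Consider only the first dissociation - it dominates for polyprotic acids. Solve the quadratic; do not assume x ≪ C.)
pH = 3.79

x² + Ka₁·x − Ka₁·C = 0 with Ka₁ = 4.30e-07, C = 0.061.
x = (−Ka₁ + √(Ka₁² + 4·Ka₁·C))/2 = 1.6174e-04 M, so pH = 3.79.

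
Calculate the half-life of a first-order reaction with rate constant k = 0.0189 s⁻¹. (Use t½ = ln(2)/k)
36.67 s

t½ = ln(2)/k = 0.6931/0.0189 = 36.67 s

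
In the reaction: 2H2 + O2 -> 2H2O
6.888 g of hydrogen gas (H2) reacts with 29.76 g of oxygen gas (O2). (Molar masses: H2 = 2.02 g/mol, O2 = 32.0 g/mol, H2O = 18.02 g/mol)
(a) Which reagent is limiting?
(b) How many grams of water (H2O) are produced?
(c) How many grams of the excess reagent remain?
(a) O2, (b) 33.52 g, (c) 3.131 g

Moles of H2 = 6.888 g ÷ 2.02 g/mol = 3.4099 mol
Moles of O2 = 29.76 g ÷ 32.0 g/mol = 0.93 mol
Moles ÷ coefficient: H2: 3.4099/2 = 1.705, O2: 0.93/1 = 0.93
(a) O2 has the smaller value, so O2 is the limiting reagent.
(b) Moles of H2O = 0.93 mol O2 × (2/1) = 1.86 mol; mass = 1.86 mol × 18.02 g/mol = 33.52 g
(c) H2 consumed = 0.93 × (2/1) = 1.86 mol; remaining = 3.4099 − 1.86 = 1.5499 mol; mass = 1.5499 mol × 2.02 g/mol = 3.131 g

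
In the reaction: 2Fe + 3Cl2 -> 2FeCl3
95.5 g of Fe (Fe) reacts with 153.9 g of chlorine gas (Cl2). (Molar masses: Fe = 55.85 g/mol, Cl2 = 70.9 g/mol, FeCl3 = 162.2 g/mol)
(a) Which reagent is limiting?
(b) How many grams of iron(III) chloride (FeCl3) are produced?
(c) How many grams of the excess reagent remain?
(a) Cl2, (b) 234.7 g, (c) 14.68 g

Moles of Fe = 95.5 g ÷ 55.85 g/mol = 1.70994 mol
Moles of Cl2 = 153.9 g ÷ 70.9 g/mol = 2.17066 mol
Moles ÷ coefficient: Fe: 1.70994/2 = 0.855, Cl2: 2.17066/3 = 0.7236
(a) Cl2 has the smaller value, so Cl2 is the limiting reagent.
(b) Moles of FeCl3 = 2.17066 mol Cl2 × (2/3) = 1.44711 mol; mass = 1.44711 mol × 162.2 g/mol = 234.7 g
(c) Fe consumed = 2.17066 × (2/3) = 1.44711 mol; remaining = 1.70994 − 1.44711 = 0.262829 mol; mass = 0.262829 mol × 55.85 g/mol = 14.68 g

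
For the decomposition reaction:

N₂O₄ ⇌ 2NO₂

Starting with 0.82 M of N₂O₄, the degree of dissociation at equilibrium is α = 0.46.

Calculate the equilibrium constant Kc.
K_c = 1.2853

x = α·[A]₀ = 0.46 × 0.82 = 0.3772 M dissociated.
At eq: [N₂O₄] = 0.82 − 0.3772 = 0.4428 M; [NO₂] = 2x = 0.7544 M.
Kc = [NO₂]²/[N₂O₄] = (0.7544)²/0.4428 = 1.285.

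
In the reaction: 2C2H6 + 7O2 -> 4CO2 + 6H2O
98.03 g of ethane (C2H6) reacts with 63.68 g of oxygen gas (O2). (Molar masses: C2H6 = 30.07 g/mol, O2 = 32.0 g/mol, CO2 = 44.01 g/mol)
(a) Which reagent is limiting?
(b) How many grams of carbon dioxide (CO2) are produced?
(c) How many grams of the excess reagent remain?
(a) O2, (b) 50.05 g, (c) 80.93 g

Moles of C2H6 = 98.03 g ÷ 30.07 g/mol = 3.26006 mol
Moles of O2 = 63.68 g ÷ 32.0 g/mol = 1.99 mol
Moles ÷ coefficient: C2H6: 3.26006/2 = 1.63, O2: 1.99/7 = 0.2843
(a) O2 has the smaller value, so O2 is the limiting reagent.
(b) Moles of CO2 = 1.99 mol O2 × (4/7) = 1.13714 mol; mass = 1.13714 mol × 44.01 g/mol = 50.05 g
(c) C2H6 consumed = 1.99 × (2/7) = 0.568571 mol; remaining = 3.26006 − 0.568571 = 2.69149 mol; mass = 2.69149 mol × 30.07 g/mol = 80.93 g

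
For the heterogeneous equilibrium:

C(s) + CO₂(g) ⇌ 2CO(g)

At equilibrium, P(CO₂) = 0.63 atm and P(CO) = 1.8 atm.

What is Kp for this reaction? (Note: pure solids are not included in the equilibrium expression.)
K_p = 5.143

Solid C is excluded.
Kp = P(CO)²/P(CO₂) = (1.8)²/0.63 = 3.24/0.63 = 5.143.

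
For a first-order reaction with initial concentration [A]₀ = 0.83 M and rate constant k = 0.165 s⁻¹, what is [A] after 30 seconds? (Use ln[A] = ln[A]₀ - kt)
0.0059 M

ln[A] = ln[A]₀ - k·t = ln(0.83) - (0.165)·(30) = -0.1863 - 4.9500 = -5.1363
[A] = e^(-5.1363) = 0.0059 M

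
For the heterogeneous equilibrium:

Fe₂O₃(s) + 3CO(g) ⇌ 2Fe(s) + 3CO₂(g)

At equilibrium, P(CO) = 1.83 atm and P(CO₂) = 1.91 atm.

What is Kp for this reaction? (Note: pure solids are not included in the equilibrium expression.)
K_p = 1.137

Solids (Fe₂O₃, Fe) are excluded.
Kp = P(CO₂)³/P(CO)³ = (1.91)³/(1.83)³ = 6.968/6.128 = 1.137.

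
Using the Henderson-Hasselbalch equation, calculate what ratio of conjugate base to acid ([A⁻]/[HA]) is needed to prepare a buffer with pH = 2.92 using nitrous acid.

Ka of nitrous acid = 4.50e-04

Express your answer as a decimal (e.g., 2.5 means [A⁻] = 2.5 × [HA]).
[A⁻]/[HA] = 0.374

pKa = −log(4.50e-04) = 3.3468. pH = pKa + log([A⁻]/[HA]). 2.92 = 3.3468 + log(ratio). log(ratio) = 2.92 − 3.3468 = -0.4268. ratio = 10^(-0.4268) = 0.374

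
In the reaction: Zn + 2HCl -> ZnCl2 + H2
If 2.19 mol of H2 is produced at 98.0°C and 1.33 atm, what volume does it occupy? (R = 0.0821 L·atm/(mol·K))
T = 98.0°C + 273.15 = 371.15 K
V = nRT/P = (2.19 × 0.0821 × 371.15) / 1.33
V = 50.17 L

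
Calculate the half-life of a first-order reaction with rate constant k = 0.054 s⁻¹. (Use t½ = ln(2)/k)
12.84 s

t½ = ln(2)/k = 0.6931/0.054 = 12.84 s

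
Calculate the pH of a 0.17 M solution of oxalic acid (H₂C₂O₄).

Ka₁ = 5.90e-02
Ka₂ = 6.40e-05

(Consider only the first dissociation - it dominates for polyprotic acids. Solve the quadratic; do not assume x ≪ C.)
pH = 1.13

x² + Ka₁·x − Ka₁·C = 0 with Ka₁ = 5.90e-02, C = 0.17.
x = (−Ka₁ + √(Ka₁² + 4·Ka₁·C))/2 = 7.4904e-02 M, so pH = 1.13.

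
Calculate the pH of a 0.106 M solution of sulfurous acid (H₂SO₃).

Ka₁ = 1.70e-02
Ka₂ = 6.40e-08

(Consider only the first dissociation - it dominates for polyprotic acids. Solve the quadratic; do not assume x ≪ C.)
pH = 1.46

x² + Ka₁·x − Ka₁·C = 0 with Ka₁ = 1.70e-02, C = 0.106.
x = (−Ka₁ + √(Ka₁² + 4·Ka₁·C))/2 = 3.4793e-02 M, so pH = 1.46.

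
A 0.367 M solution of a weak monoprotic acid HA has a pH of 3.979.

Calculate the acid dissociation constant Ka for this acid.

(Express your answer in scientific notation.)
K_a = 3.00e-08

[H⁺] = 10^(−pH) = 10^(−3.979) = 1.050e-04 M. For HA ⇌ H⁺ + A⁻, Ka = x²/(C − x) = (1.050e-04)²/(0.367 − 1.050e-04) = 3.00e-08.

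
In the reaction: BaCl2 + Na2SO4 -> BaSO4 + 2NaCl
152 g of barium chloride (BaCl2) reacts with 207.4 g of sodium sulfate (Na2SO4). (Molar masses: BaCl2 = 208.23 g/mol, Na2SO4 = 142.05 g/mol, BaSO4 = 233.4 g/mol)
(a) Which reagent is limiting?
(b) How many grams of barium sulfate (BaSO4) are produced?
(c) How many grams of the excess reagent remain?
(a) BaCl2, (b) 170.4 g, (c) 103.7 g

Moles of BaCl2 = 152 g ÷ 208.23 g/mol = 0.729962 mol
Moles of Na2SO4 = 207.4 g ÷ 142.05 g/mol = 1.46005 mol
Moles ÷ coefficient: BaCl2: 0.729962/1 = 0.73, Na2SO4: 1.46005/1 = 1.46
(a) BaCl2 has the smaller value, so BaCl2 is the limiting reagent.
(b) Moles of BaSO4 = 0.729962 mol BaCl2 × (1/1) = 0.729962 mol; mass = 0.729962 mol × 233.4 g/mol = 170.4 g
(c) Na2SO4 consumed = 0.729962 × (1/1) = 0.729962 mol; remaining = 1.46005 − 0.729962 = 0.730087 mol; mass = 0.730087 mol × 142.05 g/mol = 103.7 g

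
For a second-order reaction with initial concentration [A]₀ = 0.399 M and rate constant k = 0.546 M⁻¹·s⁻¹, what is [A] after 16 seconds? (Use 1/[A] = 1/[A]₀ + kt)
0.0890 M

1/[A] = 1/[A]₀ + k·t = 1/0.399 + (0.546)·(16) = 2.5063 + 8.7360 = 11.2423
[A] = 1/11.2423 = 0.0890 M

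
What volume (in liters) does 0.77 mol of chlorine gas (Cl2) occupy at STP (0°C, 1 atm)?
At STP, 1 mol of gas occupies 22.4 L
Volume = 0.77 mol × 22.4 L/mol = 17.25 L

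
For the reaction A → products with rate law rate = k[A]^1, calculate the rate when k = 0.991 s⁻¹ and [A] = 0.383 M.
0.3796 M/s

rate = k·[A]^1 = 0.991·(0.383)^1 = 0.991·0.383 = 0.3796 M/s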